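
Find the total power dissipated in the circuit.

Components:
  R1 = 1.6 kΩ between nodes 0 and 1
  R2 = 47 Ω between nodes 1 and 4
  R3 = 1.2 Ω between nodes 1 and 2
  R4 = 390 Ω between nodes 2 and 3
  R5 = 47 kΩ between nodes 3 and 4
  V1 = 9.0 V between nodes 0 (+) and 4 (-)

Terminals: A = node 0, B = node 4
Nodal analysis, taking node 4 as the 0 V reference.
Source V1 fixes V_0 = 9 V.
KCL at each unknown node (sum of currents leaving = 0; resistances in Ω):
  Node 1: (V_1 - 9)/1600 + (V_1 - 0)/47 + (V_1 - V_2)/1.2 = 0
  Node 2: (V_2 - V_1)/1.2 + (V_2 - V_3)/390 = 0
  Node 3: (V_3 - V_2)/390 + (V_3 - 0)/47000 = 0
Collecting terms (coefficients in siemens):
  0.8552·V_1 - 0.8333·V_2 = 0.005625
  0.8359·V_2 - 0.8333·V_1 - 0.002564·V_3 = 0
  0.002585·V_3 - 0.002564·V_2 = 0
Solving these 3 simultaneous equations (Gaussian elimination) gives:
  V_1 = 0.2566 V, V_2 = 0.2566 V, V_3 = 0.2545 V
Power in each resistor, P = (ΔV)²/R:
  P_R1 = (9 - 0.2566)²/1600 = 0.04778 W
  P_R2 = (0.2566 - 0)²/47 = 0.001401 W
  P_R3 = (0.2566 - 0.2566)²/1.2 = 0.00000000003518 W
  P_R4 = (0.2566 - 0.2545)²/390 = 0.00000001143 W
  P_R5 = (0.2545 - 0)²/47000 = 0.000001378 W
P_total = P_R1 + P_R2 + P_R3 + P_R4 + P_R5 = 0.04918 W

Final answer: 0.04918 W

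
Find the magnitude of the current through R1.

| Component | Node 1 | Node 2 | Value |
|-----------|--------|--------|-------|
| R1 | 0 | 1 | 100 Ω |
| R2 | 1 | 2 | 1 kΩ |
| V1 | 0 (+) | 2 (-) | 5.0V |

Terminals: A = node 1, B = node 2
Nodal analysis, taking node 2 as the 0 V reference.
Source V1 fixes V_0 = 5 V.
KCL at each unknown node (sum of currents leaving = 0; resistances in Ω):
  Node 1: (V_1 - 5)/100 + (V_1 - 0)/1000 = 0
Collecting terms: 0.011 × V_1 = 0.05  =>  V_1 = 4.545 V
I_R1 = (V_0 - V_1)/R1 = (5 - 4.545)/100 = 0.004545 A
|I_R1| = 0.004545 A

Final answer: |I_R1| = 0.004545 A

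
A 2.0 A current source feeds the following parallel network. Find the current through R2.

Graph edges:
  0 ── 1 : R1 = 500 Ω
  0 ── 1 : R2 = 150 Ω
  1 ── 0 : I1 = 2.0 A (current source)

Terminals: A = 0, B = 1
All resistors sit directly between nodes 0 and 1, so they are in parallel and share one voltage V; the full source current 2 A splits among them.
1/R_par = 1/500 + 1/150 = 0.008667 S  =>  R_par = 115.4 Ω
V = I × R_par = 2 × 115.4 = 230.8 V
I_R2 = V/R2 = 230.8/150 = 1.538 A

Final answer: 1.538 A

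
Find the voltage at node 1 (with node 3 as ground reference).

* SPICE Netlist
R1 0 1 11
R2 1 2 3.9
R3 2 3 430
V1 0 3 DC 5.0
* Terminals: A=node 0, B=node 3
Nodal analysis, taking node 3 as the 0 V reference.
Source V1 fixes V_0 = 5 V.
KCL at each unknown node (sum of currents leaving = 0; resistances in Ω):
  Node 1: (V_1 - 5)/11 + (V_1 - V_2)/3.9 = 0
  Node 2: (V_2 - V_1)/3.9 + (V_2 - 0)/430 = 0
Collecting terms (coefficients in siemens):
  0.3473·V_1 - 0.2564·V_2 = 0.4545
  0.2587·V_2 - 0.2564·V_1 = 0
Determinant D = (0.3473)(0.2587) - (-0.2564)(-0.2564) = 0.02412
V_1 = [(0.4545)(0.2587) - (-0.2564)(0)]/D = 4.876 V
V_2 = [(0.3473)(0) - (0.4545)(-0.2564)]/D = 4.833 V
The requested potential is V_1 = 4.876 V.

Final answer: V_1 = 4.876 V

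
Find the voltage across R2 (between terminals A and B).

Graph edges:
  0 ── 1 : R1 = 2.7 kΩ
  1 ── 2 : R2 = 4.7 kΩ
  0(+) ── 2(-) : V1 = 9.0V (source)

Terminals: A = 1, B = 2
R1 and R2 are in series across V1 (node 0 → node 1 → node 2), and the output A–B is taken across R2, so this is a voltage divider.
Series current: I = V1/(R1 + R2) = 9/(2700 + 4700) = 9/7400 = 0.001216 A
V_R2 = I × R2 = V1 × R2/(R1 + R2) = 9 × 4700/7400 = 5.716 V

Final answer: 5.716 V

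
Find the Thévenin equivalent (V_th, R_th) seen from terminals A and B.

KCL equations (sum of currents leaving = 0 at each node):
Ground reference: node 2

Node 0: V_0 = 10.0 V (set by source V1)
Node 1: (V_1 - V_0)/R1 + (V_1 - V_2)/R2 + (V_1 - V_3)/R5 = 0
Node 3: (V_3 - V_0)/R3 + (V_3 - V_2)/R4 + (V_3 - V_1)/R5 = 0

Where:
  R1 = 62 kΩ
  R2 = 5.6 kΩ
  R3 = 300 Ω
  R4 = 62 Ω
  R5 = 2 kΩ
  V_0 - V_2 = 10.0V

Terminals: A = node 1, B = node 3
Step 1 — V_th is the open-circuit voltage V_A - V_B (nothing connected across the terminals).
Nodal analysis, taking node 2 as the 0 V reference.
Source V1 fixes V_0 = 10 V.
KCL at each unknown node (sum of currents leaving = 0; resistances in Ω):
  Node 1: (V_1 - 10)/62000 + (V_1 - 0)/5600 + (V_1 - V_3)/2000 = 0
  Node 3: (V_3 - 10)/300 + (V_3 - 0)/62 + (V_3 - V_1)/2000 = 0
Collecting terms (coefficients in siemens):
  0.0006947·V_1 - 0.0005·V_3 = 0.0001613
  0.01996·V_3 - 0.0005·V_1 = 0.03333
Determinant D = (0.0006947)(0.01996) - (-0.0005)(-0.0005) = 0.00001362
V_1 = [(0.0001613)(0.01996) - (-0.0005)(0.03333)]/D = 1.46 V
V_3 = [(0.0006947)(0.03333) - (0.0001613)(-0.0005)]/D = 1.706 V
V_th = V_1 - V_3 = 1.46 - 1.706 = -0.2461 V
Step 2 — R_th: zero the source — replace V1 by a short circuit (node 2 merges into node 0) — and find the resistance seen between A (node 1) and B (node 3).
Reduce the network between node 1 (A) and node 3 (B) by series/parallel combination:
  Rp1 = R1 ‖ R2 (parallel, both between nodes 0 and 1) = 1/(1/62000 + 1/5600) = 5136 Ω
  Rp2 = R3 ‖ R4 (parallel, both between nodes 0 and 3) = 1/(1/300 + 1/62) = 51.38 Ω
  Rs1 = Rp1 + Rp2 (series, joined only at node 0) = 5136 + 51.38 = 5187 Ω
  Rp3 = R5 ‖ Rs1 (parallel, both between nodes 1 and 3) = 1/(1/2000 + 1/5187) = 1443 Ω
R_th = 1.443 kΩ

Final answer: V_th = -0.2461 V, R_th = 1.443 kΩ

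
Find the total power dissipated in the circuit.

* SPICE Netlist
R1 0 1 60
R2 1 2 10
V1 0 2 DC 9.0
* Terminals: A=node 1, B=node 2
Nodal analysis, taking node 2 as the 0 V reference.
Source V1 fixes V_0 = 9 V.
KCL at each unknown node (sum of currents leaving = 0; resistances in Ω):
  Node 1: (V_1 - 9)/60 + (V_1 - 0)/10 = 0
Collecting terms: 0.1167 × V_1 = 0.15  =>  V_1 = 1.286 V
Power in each resistor, P = (ΔV)²/R:
  P_R1 = (9 - 1.286)²/60 = 0.9918 W
  P_R2 = (1.286 - 0)²/10 = 0.1653 W
P_total = P_R1 + P_R2 = 1.157 W

Final answer: 1.157 W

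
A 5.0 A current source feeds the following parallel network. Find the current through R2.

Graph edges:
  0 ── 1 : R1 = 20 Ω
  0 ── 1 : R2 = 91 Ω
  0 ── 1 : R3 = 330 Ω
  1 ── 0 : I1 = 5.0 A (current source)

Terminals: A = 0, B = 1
All resistors sit directly between nodes 0 and 1, so they are in parallel and share one voltage V; the full source current 5 A splits among them.
1/R_par = 1/20 + 1/91 + 1/330 = 0.06402 S  =>  R_par = 15.62 Ω
V = I × R_par = 5 × 15.62 = 78.1 V
I_R2 = V/R2 = 78.1/91 = 0.8583 A

Final answer: 0.8583 A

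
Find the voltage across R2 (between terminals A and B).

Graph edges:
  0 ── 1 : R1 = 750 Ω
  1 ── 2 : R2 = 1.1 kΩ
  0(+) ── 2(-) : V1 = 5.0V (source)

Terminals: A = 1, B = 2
R1 and R2 are in series across V1 (node 0 → node 1 → node 2), and the output A–B is taken across R2, so this is a voltage divider.
Series current: I = V1/(R1 + R2) = 5/(750 + 1100) = 5/1850 = 0.002703 A
V_R2 = I × R2 = V1 × R2/(R1 + R2) = 5 × 1100/1850 = 2.973 V

Final answer: 2.973 V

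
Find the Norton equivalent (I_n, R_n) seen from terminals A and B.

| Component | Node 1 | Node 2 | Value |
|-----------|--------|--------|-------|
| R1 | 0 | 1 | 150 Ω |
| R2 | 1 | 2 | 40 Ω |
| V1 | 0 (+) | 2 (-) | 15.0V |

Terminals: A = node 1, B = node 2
Find the Thévenin equivalent first; then I_n = V_th/R_th and R_n = R_th.
Step 1 — V_th is the open-circuit voltage V_A - V_B (nothing connected across the terminals).
Nodal analysis, taking node 2 as the 0 V reference.
Source V1 fixes V_0 = 15 V.
KCL at each unknown node (sum of currents leaving = 0; resistances in Ω):
  Node 1: (V_1 - 15)/150 + (V_1 - 0)/40 = 0
Collecting terms: 0.03167 × V_1 = 0.1  =>  V_1 = 3.158 V
V_th = V_1 - V_2 = 3.158 - 0 = 3.158 V
Step 2 — R_th: zero the source — replace V1 by a short circuit (node 2 merges into node 0) — and find the resistance seen between A (node 1) and B (node 0).
Reduce the network between node 1 (A) and node 0 (B) by series/parallel combination:
  Rp1 = R1 ‖ R2 (parallel, both between nodes 0 and 1) = 1/(1/150 + 1/40) = 31.58 Ω
R_th = 31.58 Ω
I_n = V_th/R_th = 3.158/31.58 = 0.1 A, and R_n = R_th = 31.58 Ω

Final answer: I_n = 0.1 A, R_n = 31.58 Ω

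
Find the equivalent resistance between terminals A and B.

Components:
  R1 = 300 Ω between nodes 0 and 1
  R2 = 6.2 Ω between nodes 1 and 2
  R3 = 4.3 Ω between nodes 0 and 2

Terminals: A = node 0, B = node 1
Reduce the network between node 0 (A) and node 1 (B) by series/parallel combination:
  Rs1 = R3 + R2 (series, joined only at node 2) = 4.3 + 6.2 = 10.5 Ω
  Rp1 = R1 ‖ Rs1 (parallel, both between nodes 0 and 1) = 1/(1/300 + 1/10.5) = 10.14 Ω
R_eq = 10.14 Ω

Final answer: 10.14 Ω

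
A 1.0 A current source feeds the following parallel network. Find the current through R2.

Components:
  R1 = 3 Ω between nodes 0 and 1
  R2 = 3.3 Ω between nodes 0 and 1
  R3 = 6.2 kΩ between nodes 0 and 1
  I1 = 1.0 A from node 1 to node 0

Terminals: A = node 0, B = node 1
All resistors sit directly between nodes 0 and 1, so they are in parallel and share one voltage V; the full source current 1 A splits among them.
1/R_par = 1/3 + 1/3.3 + 1/6200 = 0.6365 S  =>  R_par = 1.571 Ω
V = I × R_par = 1 × 1.571 = 1.571 V
I_R2 = V/R2 = 1.571/3.3 = 0.4761 A

Final answer: 0.4761 A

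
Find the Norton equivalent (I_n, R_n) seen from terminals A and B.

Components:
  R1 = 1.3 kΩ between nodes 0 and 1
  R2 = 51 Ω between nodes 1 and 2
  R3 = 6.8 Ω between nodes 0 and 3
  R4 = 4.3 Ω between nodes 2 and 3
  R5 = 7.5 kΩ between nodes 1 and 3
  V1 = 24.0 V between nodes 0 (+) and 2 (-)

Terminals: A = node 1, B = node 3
Find the Thévenin equivalent first; then I_n = V_th/R_th and R_n = R_th.
Step 1 — V_th is the open-circuit voltage V_A - V_B (nothing connected across the terminals).
Nodal analysis, taking node 2 as the 0 V reference.
Source V1 fixes V_0 = 24 V.
KCL at each unknown node (sum of currents leaving = 0; resistances in Ω):
  Node 1: (V_1 - 24)/1300 + (V_1 - 0)/51 + (V_1 - V_3)/7500 = 0
  Node 3: (V_3 - 24)/6.8 + (V_3 - 0)/4.3 + (V_3 - V_1)/7500 = 0
Collecting terms (coefficients in siemens):
  0.02051·V_1 - 0.0001333·V_3 = 0.01846
  0.3798·V_3 - 0.0001333·V_1 = 3.529
Determinant D = (0.02051)(0.3798) - (-0.0001333)(-0.0001333) = 0.007789
V_1 = [(0.01846)(0.3798) - (-0.0001333)(3.529)]/D = 0.9605 V
V_3 = [(0.02051)(3.529) - (0.01846)(-0.0001333)]/D = 9.294 V
V_th = V_1 - V_3 = 0.9605 - 9.294 = -8.334 V
Step 2 — R_th: zero the source — replace V1 by a short circuit (node 2 merges into node 0) — and find the resistance seen between A (node 1) and B (node 3).
Reduce the network between node 1 (A) and node 3 (B) by series/parallel combination:
  Rp1 = R1 ‖ R2 (parallel, both between nodes 0 and 1) = 1/(1/1300 + 1/51) = 49.07 Ω
  Rp2 = R3 ‖ R4 (parallel, both between nodes 0 and 3) = 1/(1/6.8 + 1/4.3) = 2.634 Ω
  Rs1 = Rp1 + Rp2 (series, joined only at node 0) = 49.07 + 2.634 = 51.71 Ω
  Rp3 = R5 ‖ Rs1 (parallel, both between nodes 1 and 3) = 1/(1/7500 + 1/51.71) = 51.35 Ω
R_th = 51.35 Ω
I_n = V_th/R_th = -8.334/51.35 = -0.1623 A, and R_n = R_th = 51.35 Ω

Final answer: I_n = -0.1623 A, R_n = 51.35 Ω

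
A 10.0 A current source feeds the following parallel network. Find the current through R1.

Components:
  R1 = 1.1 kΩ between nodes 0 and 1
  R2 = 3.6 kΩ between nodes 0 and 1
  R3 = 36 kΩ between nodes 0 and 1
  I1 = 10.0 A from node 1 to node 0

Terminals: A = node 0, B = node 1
All resistors sit directly between nodes 0 and 1, so they are in parallel and share one voltage V; the full source current 10 A splits among them.
1/R_par = 1/1100 + 1/3600 + 1/36000 = 0.001215 S  =>  R_par = 823.3 Ω
V = I × R_par = 10 × 823.3 = 8233 V
I_R1 = V/R1 = 8233/1100 = 7.484 A

Final answer: 7.484 A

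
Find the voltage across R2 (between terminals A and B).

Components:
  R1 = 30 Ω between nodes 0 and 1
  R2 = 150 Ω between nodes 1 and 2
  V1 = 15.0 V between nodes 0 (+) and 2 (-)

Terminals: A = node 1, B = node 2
R1 and R2 are in series across V1 (node 0 → node 1 → node 2), and the output A–B is taken across R2, so this is a voltage divider.
Series current: I = V1/(R1 + R2) = 15/(30 + 150) = 15/180 = 0.08333 A
V_R2 = I × R2 = V1 × R2/(R1 + R2) = 15 × 150/180 = 12.5 V

Final answer: 12.5 V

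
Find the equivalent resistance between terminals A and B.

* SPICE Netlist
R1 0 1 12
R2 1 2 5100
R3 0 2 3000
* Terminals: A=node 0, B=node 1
Reduce the network between node 0 (A) and node 1 (B) by series/parallel combination:
  Rs1 = R3 + R2 (series, joined only at node 2) = 3000 + 5100 = 8100 Ω
  Rp1 = R1 ‖ Rs1 (parallel, both between nodes 0 and 1) = 1/(1/12 + 1/8100) = 11.98 Ω
R_eq = 11.98 Ω

Final answer: 11.98 Ω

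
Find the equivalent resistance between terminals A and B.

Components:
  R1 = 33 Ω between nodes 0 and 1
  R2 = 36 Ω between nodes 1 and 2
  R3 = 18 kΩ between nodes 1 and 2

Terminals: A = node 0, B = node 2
Reduce the network between node 0 (A) and node 2 (B) by series/parallel combination:
  Rp1 = R2 ‖ R3 (parallel, both between nodes 1 and 2) = 1/(1/36 + 1/18000) = 35.93 Ω
  Rs1 = R1 + Rp1 (series, joined only at node 1) = 33 + 35.93 = 68.93 Ω
R_eq = 68.93 Ω

Final answer: 68.93 Ω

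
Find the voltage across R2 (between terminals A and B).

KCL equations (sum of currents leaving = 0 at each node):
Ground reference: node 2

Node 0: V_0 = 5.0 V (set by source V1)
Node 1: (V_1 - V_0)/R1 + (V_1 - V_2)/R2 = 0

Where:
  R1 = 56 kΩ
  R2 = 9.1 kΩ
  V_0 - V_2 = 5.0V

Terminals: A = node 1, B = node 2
R1 and R2 are in series across V1 (node 0 → node 1 → node 2), and the output A–B is taken across R2, so this is a voltage divider.
Series current: I = V1/(R1 + R2) = 5/(56000 + 9100) = 5/65100 = 0.0000768 A
V_R2 = I × R2 = V1 × R2/(R1 + R2) = 5 × 9100/65100 = 0.6989 V

Final answer: 0.6989 V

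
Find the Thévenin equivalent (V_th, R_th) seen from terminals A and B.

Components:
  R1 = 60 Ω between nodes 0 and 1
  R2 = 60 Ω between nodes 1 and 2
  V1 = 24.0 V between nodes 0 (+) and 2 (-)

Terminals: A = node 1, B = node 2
Step 1 — V_th is the open-circuit voltage V_A - V_B (nothing connected across the terminals).
Nodal analysis, taking node 2 as the 0 V reference.
Source V1 fixes V_0 = 24 V.
KCL at each unknown node (sum of currents leaving = 0; resistances in Ω):
  Node 1: (V_1 - 24)/60 + (V_1 - 0)/60 = 0
Collecting terms: 0.03333 × V_1 = 0.4  =>  V_1 = 12 V
V_th = V_1 - V_2 = 12 - 0 = 12 V
Step 2 — R_th: zero the source — replace V1 by a short circuit (node 2 merges into node 0) — and find the resistance seen between A (node 1) and B (node 0).
Reduce the network between node 1 (A) and node 0 (B) by series/parallel combination:
  Rp1 = R1 ‖ R2 (parallel, both between nodes 0 and 1) = 1/(1/60 + 1/60) = 30 Ω
R_th = 30 Ω

Final answer: V_th = 12 V, R_th = 30 Ω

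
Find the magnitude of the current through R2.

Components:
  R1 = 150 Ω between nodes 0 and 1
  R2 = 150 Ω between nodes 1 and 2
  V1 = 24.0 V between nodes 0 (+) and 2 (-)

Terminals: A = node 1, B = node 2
Nodal analysis, taking node 2 as the 0 V reference.
Source V1 fixes V_0 = 24 V.
KCL at each unknown node (sum of currents leaving = 0; resistances in Ω):
  Node 1: (V_1 - 24)/150 + (V_1 - 0)/150 = 0
Collecting terms: 0.01333 × V_1 = 0.16  =>  V_1 = 12 V
I_R2 = (V_1 - V_2)/R2 = (12 - 0)/150 = 0.08 A
|I_R2| = 0.08 A

Final answer: |I_R2| = 0.08 A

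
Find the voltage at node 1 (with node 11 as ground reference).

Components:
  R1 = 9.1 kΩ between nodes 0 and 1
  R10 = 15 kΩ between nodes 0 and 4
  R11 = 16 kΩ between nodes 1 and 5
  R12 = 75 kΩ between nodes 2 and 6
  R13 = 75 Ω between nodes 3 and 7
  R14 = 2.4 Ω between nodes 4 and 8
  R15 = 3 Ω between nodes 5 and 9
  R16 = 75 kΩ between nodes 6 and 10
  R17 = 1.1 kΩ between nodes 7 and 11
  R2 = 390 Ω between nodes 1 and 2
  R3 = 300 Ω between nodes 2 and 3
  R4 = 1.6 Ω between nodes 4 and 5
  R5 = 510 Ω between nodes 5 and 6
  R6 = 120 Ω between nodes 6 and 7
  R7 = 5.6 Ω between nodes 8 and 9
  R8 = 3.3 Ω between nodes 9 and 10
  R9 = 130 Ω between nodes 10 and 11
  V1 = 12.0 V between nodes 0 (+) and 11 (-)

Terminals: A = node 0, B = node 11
Nodal analysis, taking node 11 as the 0 V reference.
Source V1 fixes V_0 = 12 V.
KCL at each unknown node (sum of currents leaving = 0; resistances in Ω):
  Node 1: (V_1 - 12)/9100 + (V_1 - V_2)/390 + (V_1 - V_5)/16000 = 0
  Node 2: (V_2 - V_1)/390 + (V_2 - V_3)/300 + (V_2 - V_6)/75000 = 0
  Node 3: (V_3 - V_2)/300 + (V_3 - V_7)/75 = 0
  Node 4: (V_4 - V_5)/1.6 + (V_4 - 12)/15000 + (V_4 - V_8)/2.4 = 0
  Node 5: (V_5 - V_4)/1.6 + (V_5 - V_6)/510 + (V_5 - V_1)/16000 + (V_5 - V_9)/3 = 0
  Node 6: (V_6 - V_5)/510 + (V_6 - V_7)/120 + (V_6 - V_2)/75000 + (V_6 - V_10)/75000 = 0
  Node 7: (V_7 - V_6)/120 + (V_7 - V_3)/75 + (V_7 - 0)/1100 = 0
  Node 8: (V_8 - V_9)/5.6 + (V_8 - V_4)/2.4 = 0
  Node 9: (V_9 - V_8)/5.6 + (V_9 - V_10)/3.3 + (V_9 - V_5)/3 = 0
  Node 10: (V_10 - V_9)/3.3 + (V_10 - 0)/130 + (V_10 - V_6)/75000 = 0
Collecting terms (coefficients in siemens):
  0.002736·V_1 - 0.002564·V_2 - 0.0000625·V_5 = 0.001319
  0.005911·V_2 - 0.002564·V_1 - 0.003333·V_3 - 0.00001333·V_6 = 0
  0.01667·V_3 - 0.003333·V_2 - 0.01333·V_7 = 0
  1.042·V_4 - 0.625·V_5 - 0.4167·V_8 = 0.0008
  0.9604·V_5 - 0.0000625·V_1 - 0.625·V_4 - 0.001961·V_6 - 0.3333·V_9 = 0
  0.01032·V_6 - 0.00001333·V_2 - 0.001961·V_5 - 0.008333·V_7 - 0.00001333·V_10 = 0
  0.02258·V_7 - 0.01333·V_3 - 0.008333·V_6 = 0
  0.5952·V_8 - 0.4167·V_4 - 0.1786·V_9 = 0
  0.8149·V_9 - 0.3333·V_5 - 0.1786·V_8 - 0.303·V_10 = 0
  0.3107·V_10 - 0.00001333·V_6 - 0.303·V_9 = 0
Solving these 10 simultaneous equations (Gaussian elimination) gives:
  V_1 = 1.392 V, V_2 = 0.9663 V, V_3 = 0.6409 V, V_4 = 0.196 V
  V_5 = 0.1955 V, V_6 = 0.4904 V, V_7 = 0.5595 V, V_8 = 0.195 V
  V_9 = 0.1925 V, V_10 = 0.1877 V
The requested potential is V_1 = 1.392 V.

Final answer: V_1 = 1.392 V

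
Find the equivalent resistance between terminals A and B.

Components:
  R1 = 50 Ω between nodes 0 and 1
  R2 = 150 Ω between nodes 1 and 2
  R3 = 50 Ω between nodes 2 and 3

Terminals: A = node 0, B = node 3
Reduce the network between node 0 (A) and node 3 (B) by series/parallel combination:
  Rs1 = R1 + R2 (series, joined only at node 1) = 50 + 150 = 200 Ω
  Rs2 = R3 + Rs1 (series, joined only at node 2) = 50 + 200 = 250 Ω
R_eq = 250 Ω

Final answer: 250 Ω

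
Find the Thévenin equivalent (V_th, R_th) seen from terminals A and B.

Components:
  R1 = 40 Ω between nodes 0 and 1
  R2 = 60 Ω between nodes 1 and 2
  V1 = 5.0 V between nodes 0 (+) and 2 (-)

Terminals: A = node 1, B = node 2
Step 1 — V_th is the open-circuit voltage V_A - V_B (nothing connected across the terminals).
Nodal analysis, taking node 2 as the 0 V reference.
Source V1 fixes V_0 = 5 V.
KCL at each unknown node (sum of currents leaving = 0; resistances in Ω):
  Node 1: (V_1 - 5)/40 + (V_1 - 0)/60 = 0
Collecting terms: 0.04167 × V_1 = 0.125  =>  V_1 = 3 V
V_th = V_1 - V_2 = 3 - 0 = 3 V
Step 2 — R_th: zero the source — replace V1 by a short circuit (node 2 merges into node 0) — and find the resistance seen between A (node 1) and B (node 0).
Reduce the network between node 1 (A) and node 0 (B) by series/parallel combination:
  Rp1 = R1 ‖ R2 (parallel, both between nodes 0 and 1) = 1/(1/40 + 1/60) = 24 Ω
R_th = 24 Ω

Final answer: V_th = 3 V, R_th = 24 Ω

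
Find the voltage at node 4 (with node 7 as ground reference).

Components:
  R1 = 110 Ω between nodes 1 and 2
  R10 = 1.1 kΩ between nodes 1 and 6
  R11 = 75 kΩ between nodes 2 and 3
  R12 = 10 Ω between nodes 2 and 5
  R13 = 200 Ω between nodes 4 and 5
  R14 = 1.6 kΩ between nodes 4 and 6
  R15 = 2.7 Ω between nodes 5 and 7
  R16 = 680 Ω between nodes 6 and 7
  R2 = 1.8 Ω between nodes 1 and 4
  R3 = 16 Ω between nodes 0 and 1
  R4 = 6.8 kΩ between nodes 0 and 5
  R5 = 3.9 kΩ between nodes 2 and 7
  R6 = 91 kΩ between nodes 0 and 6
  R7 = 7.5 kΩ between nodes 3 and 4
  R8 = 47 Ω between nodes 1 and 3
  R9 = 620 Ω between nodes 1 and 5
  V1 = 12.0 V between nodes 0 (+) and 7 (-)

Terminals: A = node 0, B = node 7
Nodal analysis, taking node 7 as the 0 V reference.
Source V1 fixes V_0 = 12 V.
KCL at each unknown node (sum of currents leaving = 0; resistances in Ω):
  Node 1: (V_1 - V_2)/110 + (V_1 - V_4)/1.8 + (V_1 - 12)/16 + (V_1 - V_3)/47 + (V_1 - V_5)/620 + (V_1 - V_6)/1100 = 0
  Node 2: (V_2 - V_1)/110 + (V_2 - 0)/3900 + (V_2 - V_3)/75000 + (V_2 - V_5)/10 = 0
  Node 3: (V_3 - V_4)/7500 + (V_3 - V_1)/47 + (V_3 - V_2)/75000 = 0
  Node 4: (V_4 - V_1)/1.8 + (V_4 - V_3)/7500 + (V_4 - V_5)/200 + (V_4 - V_6)/1600 = 0
  Node 5: (V_5 - 12)/6800 + (V_5 - V_1)/620 + (V_5 - V_2)/10 + (V_5 - V_4)/200 + (V_5 - 0)/2.7 = 0
  Node 6: (V_6 - 12)/91000 + (V_6 - V_1)/1100 + (V_6 - V_4)/1600 + (V_6 - 0)/680 = 0
Collecting terms (coefficients in siemens):
  0.6509·V_1 - 0.009091·V_2 - 0.02128·V_3 - 0.5556·V_4 - 0.001613·V_5 - 0.0009091·V_6 = 0.75
  0.1094·V_2 - 0.009091·V_1 - 0.00001333·V_3 - 0.1·V_5 = 0
  0.02142·V_3 - 0.02128·V_1 - 0.00001333·V_2 - 0.0001333·V_4 = 0
  0.5613·V_4 - 0.5556·V_1 - 0.0001333·V_3 - 0.005·V_5 - 0.000625·V_6 = 0
  0.4771·V_5 - 0.001613·V_1 - 0.1·V_2 - 0.005·V_4 = 0.001765
  0.003016·V_6 - 0.0009091·V_1 - 0.000625·V_4 = 0.0001319
Solving these 6 simultaneous equations (Gaussian elimination) gives:
  V_1 = 9.668 V, V_2 = 1.15 V, V_3 = 9.662 V, V_4 = 9.58 V
  V_5 = 0.3779 V, V_6 = 4.944 V
The requested potential is V_4 = 9.58 V.

Final answer: V_4 = 9.58 V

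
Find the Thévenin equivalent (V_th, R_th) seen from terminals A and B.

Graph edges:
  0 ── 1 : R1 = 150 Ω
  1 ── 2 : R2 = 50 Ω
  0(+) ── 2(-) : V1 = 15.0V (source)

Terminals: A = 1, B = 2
Step 1 — V_th is the open-circuit voltage V_A - V_B (nothing connected across the terminals).
Nodal analysis, taking node 2 as the 0 V reference.
Source V1 fixes V_0 = 15 V.
KCL at each unknown node (sum of currents leaving = 0; resistances in Ω):
  Node 1: (V_1 - 15)/150 + (V_1 - 0)/50 = 0
Collecting terms: 0.02667 × V_1 = 0.1  =>  V_1 = 3.75 V
V_th = V_1 - V_2 = 3.75 - 0 = 3.75 V
Step 2 — R_th: zero the source — replace V1 by a short circuit (node 2 merges into node 0) — and find the resistance seen between A (node 1) and B (node 0).
Reduce the network between node 1 (A) and node 0 (B) by series/parallel combination:
  Rp1 = R1 ‖ R2 (parallel, both between nodes 0 and 1) = 1/(1/150 + 1/50) = 37.5 Ω
R_th = 37.5 Ω

Final answer: V_th = 3.75 V, R_th = 37.5 Ω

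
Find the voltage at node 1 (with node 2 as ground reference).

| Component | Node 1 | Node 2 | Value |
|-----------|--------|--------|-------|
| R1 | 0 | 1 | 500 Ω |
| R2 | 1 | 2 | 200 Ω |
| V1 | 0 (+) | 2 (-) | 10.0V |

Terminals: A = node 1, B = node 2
Nodal analysis, taking node 2 as the 0 V reference.
Source V1 fixes V_0 = 10 V.
KCL at each unknown node (sum of currents leaving = 0; resistances in Ω):
  Node 1: (V_1 - 10)/500 + (V_1 - 0)/200 = 0
Collecting terms: 0.007 × V_1 = 0.02  =>  V_1 = 2.857 V
The requested potential is V_1 = 2.857 V.

Final answer: V_1 = 2.857 V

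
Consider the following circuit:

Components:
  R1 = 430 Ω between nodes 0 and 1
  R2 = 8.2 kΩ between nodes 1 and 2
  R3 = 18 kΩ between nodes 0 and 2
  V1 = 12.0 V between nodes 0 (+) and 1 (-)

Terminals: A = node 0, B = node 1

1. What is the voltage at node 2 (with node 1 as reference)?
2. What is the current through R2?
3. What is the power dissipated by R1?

Nodal analysis, taking node 1 as the 0 V reference.
Source V1 fixes V_0 = 12 V.
KCL at each unknown node (sum of currents leaving = 0; resistances in Ω):
  Node 2: (V_2 - 0)/8200 + (V_2 - 12)/18000 = 0
Collecting terms: 0.0001775 × V_2 = 0.0006667  =>  V_2 = 3.756 V
Part 1:
  Read off the nodal solution: V_2 = 3.756 V
Part 2:
  I_R2 = (V_1 - V_2)/R2 = (0 - 3.756)/8200 = -0.000458 A
  Magnitude: I_R2 = 0.000458 A
Part 3:
  I_R1 = (V_0 - V_1)/R1 = (12 - 0)/430 = 0.02791 A
  P_R1 = I_R1² × R1 = (0.02791)² × 430 = 0.3349 W

Final answers:
1. V_2 = 3.756 V
2. I_R2 = 0.000458 A
3. P_R1 = 0.3349 W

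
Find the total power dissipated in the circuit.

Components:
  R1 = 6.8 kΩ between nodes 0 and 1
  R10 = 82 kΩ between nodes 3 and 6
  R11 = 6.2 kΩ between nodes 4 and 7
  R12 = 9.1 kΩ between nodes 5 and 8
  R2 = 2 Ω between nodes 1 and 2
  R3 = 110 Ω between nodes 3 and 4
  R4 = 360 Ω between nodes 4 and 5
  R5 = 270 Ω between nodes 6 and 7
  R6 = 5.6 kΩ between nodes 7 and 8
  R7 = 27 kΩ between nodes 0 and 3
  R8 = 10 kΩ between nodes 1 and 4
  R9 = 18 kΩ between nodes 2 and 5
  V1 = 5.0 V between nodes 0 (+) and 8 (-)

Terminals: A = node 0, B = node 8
Nodal analysis, taking node 8 as the 0 V reference.
Source V1 fixes V_0 = 5 V.
KCL at each unknown node (sum of currents leaving = 0; resistances in Ω):
  Node 1: (V_1 - 5)/6800 + (V_1 - V_2)/2 + (V_1 - V_4)/10000 = 0
  Node 2: (V_2 - V_1)/2 + (V_2 - V_5)/18000 = 0
  Node 3: (V_3 - V_4)/110 + (V_3 - 5)/27000 + (V_3 - V_6)/82000 = 0
  Node 4: (V_4 - V_3)/110 + (V_4 - V_5)/360 + (V_4 - V_1)/10000 + (V_4 - V_7)/6200 = 0
  Node 5: (V_5 - V_4)/360 + (V_5 - V_2)/18000 + (V_5 - 0)/9100 = 0
  Node 6: (V_6 - V_7)/270 + (V_6 - V_3)/82000 = 0
  Node 7: (V_7 - V_6)/270 + (V_7 - 0)/5600 + (V_7 - V_4)/6200 = 0
Collecting terms (coefficients in siemens):
  0.5002·V_1 - 0.5·V_2 - 0.0001·V_4 = 0.0007353
  0.5001·V_2 - 0.5·V_1 - 0.00005556·V_5 = 0
  0.00914·V_3 - 0.009091·V_4 - 0.0000122·V_6 = 0.0001852
  0.01213·V_4 - 0.0001·V_1 - 0.009091·V_3 - 0.002778·V_5 - 0.0001613·V_7 = 0
  0.002943·V_5 - 0.00005556·V_2 - 0.002778·V_4 = 0
  0.003716·V_6 - 0.0000122·V_3 - 0.003704·V_7 = 0
  0.004044·V_7 - 0.0001613·V_4 - 0.003704·V_6 = 0
Solving these 7 simultaneous equations (Gaussian elimination) gives:
  V_1 = 3.363 V, V_2 = 3.363 V, V_3 = 1.841 V, V_4 = 1.829 V
  V_5 = 1.79 V, V_6 = 0.9049 V, V_7 = 0.9018 V
Power in each resistor, P = (ΔV)²/R:
  P_R1 = (5 - 3.363)²/6800 = 0.0003941 W
  P_R2 = (3.363 - 3.363)²/2 = 0.00000001527 W
  P_R3 = (1.841 - 1.829)²/110 = 0.000001226 W
  P_R4 = (1.829 - 1.79)²/360 = 0.000004303 W
  P_R5 = (0.9049 - 0.9018)²/270 = 0.00000003519 W
  P_R6 = (0.9018 - 0)²/5600 = 0.0001452 W
  P_R7 = (5 - 1.841)²/27000 = 0.0003696 W
  P_R8 = (3.363 - 1.829)²/10000 = 0.0002352 W
  P_R9 = (3.363 - 1.79)²/18000 = 0.0001374 W
  P_R10 = (1.841 - 0.9049)²/82000 = 0.00001069 W
  P_R11 = (1.829 - 0.9018)²/6200 = 0.0001388 W
  P_R12 = (1.79 - 0)²/9100 = 0.0003521 W
P_total = P_R1 + P_R2 + P_R3 + P_R4 + P_R5 + P_R6 + P_R7 + P_R8 + P_R9 + P_R10 + P_R11 + P_R12 = 0.001789 W

Final answer: 0.001789 W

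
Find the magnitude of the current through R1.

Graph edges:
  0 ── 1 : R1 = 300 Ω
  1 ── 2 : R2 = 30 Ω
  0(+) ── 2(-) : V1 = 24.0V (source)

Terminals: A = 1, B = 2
Nodal analysis, taking node 2 as the 0 V reference.
Source V1 fixes V_0 = 24 V.
KCL at each unknown node (sum of currents leaving = 0; resistances in Ω):
  Node 1: (V_1 - 24)/300 + (V_1 - 0)/30 = 0
Collecting terms: 0.03667 × V_1 = 0.08  =>  V_1 = 2.182 V
I_R1 = (V_0 - V_1)/R1 = (24 - 2.182)/300 = 0.07273 A
|I_R1| = 0.07273 A

Final answer: |I_R1| = 0.07273 A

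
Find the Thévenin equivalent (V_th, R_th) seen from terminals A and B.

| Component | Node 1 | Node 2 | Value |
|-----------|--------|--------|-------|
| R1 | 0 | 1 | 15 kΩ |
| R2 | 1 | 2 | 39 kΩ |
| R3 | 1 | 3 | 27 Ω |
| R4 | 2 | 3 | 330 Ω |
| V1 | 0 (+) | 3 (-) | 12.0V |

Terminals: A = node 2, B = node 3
Step 1 — V_th is the open-circuit voltage V_A - V_B (nothing connected across the terminals).
Nodal analysis, taking node 3 as the 0 V reference.
Source V1 fixes V_0 = 12 V.
KCL at each unknown node (sum of currents leaving = 0; resistances in Ω):
  Node 1: (V_1 - 12)/15000 + (V_1 - V_2)/39000 + (V_1 - 0)/27 = 0
  Node 2: (V_2 - V_1)/39000 + (V_2 - 0)/330 = 0
Collecting terms (coefficients in siemens):
  0.03713·V_1 - 0.00002564·V_2 = 0.0008
  0.003056·V_2 - 0.00002564·V_1 = 0
Determinant D = (0.03713)(0.003056) - (-0.00002564)(-0.00002564) = 0.0001135
V_1 = [(0.0008)(0.003056) - (-0.00002564)(0)]/D = 0.02155 V
V_2 = [(0.03713)(0) - (0.0008)(-0.00002564)]/D = 0.0001808 V
V_th = V_2 - V_3 = 0.0001808 - 0 = 0.0001808 V
Step 2 — R_th: zero the source — replace V1 by a short circuit (node 3 merges into node 0) — and find the resistance seen between A (node 2) and B (node 0).
Reduce the network between node 2 (A) and node 0 (B) by series/parallel combination:
  Rp1 = R1 ‖ R3 (parallel, both between nodes 0 and 1) = 1/(1/15000 + 1/27) = 26.95 Ω
  Rs1 = R2 + Rp1 (series, joined only at node 1) = 39000 + 26.95 = 39030 Ω
  Rp2 = R4 ‖ Rs1 (parallel, both between nodes 0 and 2) = 1/(1/330 + 1/39030) = 327.2 Ω
R_th = 327.2 Ω

Final answer: V_th = 0.0001808 V, R_th = 327.2 Ω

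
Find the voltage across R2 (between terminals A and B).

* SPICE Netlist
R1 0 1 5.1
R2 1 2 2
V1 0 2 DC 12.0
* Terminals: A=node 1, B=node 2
R1 and R2 are in series across V1 (node 0 → node 1 → node 2), and the output A–B is taken across R2, so this is a voltage divider.
Series current: I = V1/(R1 + R2) = 12/(5.1 + 2) = 12/7.1 = 1.69 A
V_R2 = I × R2 = V1 × R2/(R1 + R2) = 12 × 2/7.1 = 3.38 V

Final answer: 3.38 V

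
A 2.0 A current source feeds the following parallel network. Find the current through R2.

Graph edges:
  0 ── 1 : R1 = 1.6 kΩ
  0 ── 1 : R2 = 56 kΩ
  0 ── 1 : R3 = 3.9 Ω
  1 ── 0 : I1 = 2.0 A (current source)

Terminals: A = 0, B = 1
All resistors sit directly between nodes 0 and 1, so they are in parallel and share one voltage V; the full source current 2 A splits among them.
1/R_par = 1/1600 + 1/56000 + 1/3.9 = 0.2571 S  =>  R_par = 3.89 Ω
V = I × R_par = 2 × 3.89 = 7.78 V
I_R2 = V/R2 = 7.78/56000 = 0.0001389 A

Final answer: 0.0001389 A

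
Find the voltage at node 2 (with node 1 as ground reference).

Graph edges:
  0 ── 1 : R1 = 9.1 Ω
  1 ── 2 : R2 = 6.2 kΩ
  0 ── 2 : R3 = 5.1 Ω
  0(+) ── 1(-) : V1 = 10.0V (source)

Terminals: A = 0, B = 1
Nodal analysis, taking node 1 as the 0 V reference.
Source V1 fixes V_0 = 10 V.
KCL at each unknown node (sum of currents leaving = 0; resistances in Ω):
  Node 2: (V_2 - 0)/6200 + (V_2 - 10)/5.1 = 0
Collecting terms: 0.1962 × V_2 = 1.961  =>  V_2 = 9.992 V
The requested potential is V_2 = 9.992 V.

Final answer: V_2 = 9.992 V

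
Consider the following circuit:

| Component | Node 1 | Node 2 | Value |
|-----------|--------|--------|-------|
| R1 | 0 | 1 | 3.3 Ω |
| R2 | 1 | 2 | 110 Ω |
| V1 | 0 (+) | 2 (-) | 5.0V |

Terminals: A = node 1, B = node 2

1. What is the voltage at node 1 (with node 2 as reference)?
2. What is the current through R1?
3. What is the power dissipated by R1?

Nodal analysis, taking node 2 as the 0 V reference.
Source V1 fixes V_0 = 5 V.
KCL at each unknown node (sum of currents leaving = 0; resistances in Ω):
  Node 1: (V_1 - 5)/3.3 + (V_1 - 0)/110 = 0
Collecting terms: 0.3121 × V_1 = 1.515  =>  V_1 = 4.854 V
Part 1:
  Read off the nodal solution: V_1 = 4.854 V
Part 2:
  I_R1 = (V_0 - V_1)/R1 = (5 - 4.854)/3.3 = 0.04413 A
  Magnitude: I_R1 = 0.04413 A
Part 3:
  I_R1 = (V_0 - V_1)/R1 = (5 - 4.854)/3.3 = 0.04413 A
  P_R1 = I_R1² × R1 = (0.04413)² × 3.3 = 0.006427 W

Final answers:
1. V_1 = 4.854 V
2. I_R1 = 0.04413 A
3. P_R1 = 0.006427 W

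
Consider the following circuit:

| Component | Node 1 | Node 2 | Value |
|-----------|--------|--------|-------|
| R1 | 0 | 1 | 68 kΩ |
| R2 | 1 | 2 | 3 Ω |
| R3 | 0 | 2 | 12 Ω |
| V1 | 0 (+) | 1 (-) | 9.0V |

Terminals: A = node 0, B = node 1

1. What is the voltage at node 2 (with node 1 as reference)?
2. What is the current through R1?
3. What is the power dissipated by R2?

Nodal analysis, taking node 1 as the 0 V reference.
Source V1 fixes V_0 = 9 V.
KCL at each unknown node (sum of currents leaving = 0; resistances in Ω):
  Node 2: (V_2 - 0)/3 + (V_2 - 9)/12 = 0
Collecting terms: 0.4167 × V_2 = 0.75  =>  V_2 = 1.8 V
Part 1:
  Read off the nodal solution: V_2 = 1.8 V
Part 2:
  I_R1 = (V_0 - V_1)/R1 = (9 - 0)/68000 = 0.0001324 A
  Magnitude: I_R1 = 0.0001324 A
Part 3:
  I_R2 = (V_1 - V_2)/R2 = (0 - 1.8)/3 = -0.6 A
  P_R2 = I_R2² × R2 = (-0.6)² × 3 = 1.08 W

Final answers:
1. V_2 = 1.8 V
2. I_R1 = 0.0001324 A
3. P_R2 = 1.08 W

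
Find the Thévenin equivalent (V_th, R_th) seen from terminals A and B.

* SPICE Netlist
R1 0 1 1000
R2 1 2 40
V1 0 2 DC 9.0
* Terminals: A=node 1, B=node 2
Step 1 — V_th is the open-circuit voltage V_A - V_B (nothing connected across the terminals).
Nodal analysis, taking node 2 as the 0 V reference.
Source V1 fixes V_0 = 9 V.
KCL at each unknown node (sum of currents leaving = 0; resistances in Ω):
  Node 1: (V_1 - 9)/1000 + (V_1 - 0)/40 = 0
Collecting terms: 0.026 × V_1 = 0.009  =>  V_1 = 0.3462 V
V_th = V_1 - V_2 = 0.3462 - 0 = 0.3462 V
Step 2 — R_th: zero the source — replace V1 by a short circuit (node 2 merges into node 0) — and find the resistance seen between A (node 1) and B (node 0).
Reduce the network between node 1 (A) and node 0 (B) by series/parallel combination:
  Rp1 = R1 ‖ R2 (parallel, both between nodes 0 and 1) = 1/(1/1000 + 1/40) = 38.46 Ω
R_th = 38.46 Ω

Final answer: V_th = 0.3462 V, R_th = 38.46 Ω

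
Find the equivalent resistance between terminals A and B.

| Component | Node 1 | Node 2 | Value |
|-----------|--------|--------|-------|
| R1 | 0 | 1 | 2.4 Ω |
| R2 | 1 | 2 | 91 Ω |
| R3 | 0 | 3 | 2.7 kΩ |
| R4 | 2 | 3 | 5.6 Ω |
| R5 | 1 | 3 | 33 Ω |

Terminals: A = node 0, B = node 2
The network is not a plain series/parallel combination. Inject a 1 A test current into terminal A (node 0) and return it from terminal B (node 2); then R_eq = V_A / (1 A).
Nodal analysis, taking node 2 as the 0 V reference.
Current source I_test pushes 1 A into node 0 and draws it out of node 2.
KCL at each unknown node (sum of currents leaving = 0; resistances in Ω):
  Node 0: (V_0 - V_1)/2.4 + (V_0 - V_3)/2700 - 1 = 0
  Node 1: (V_1 - V_0)/2.4 + (V_1 - 0)/91 + (V_1 - V_3)/33 = 0
  Node 3: (V_3 - V_0)/2700 + (V_3 - V_1)/33 + (V_3 - 0)/5.6 = 0
Collecting terms (coefficients in siemens):
  0.417·V_0 - 0.4167·V_1 - 0.0003704·V_3 = 1
  0.458·V_1 - 0.4167·V_0 - 0.0303·V_3 = 0
  0.2092·V_3 - 0.0003704·V_0 - 0.0303·V_1 = 0
Solving these 3 simultaneous equations (Gaussian elimination) gives:
  V_0 = 29.26 V, V_1 = 26.89 V, V_3 = 3.945 V
R_eq = V_0 / 1 A = 29.26 Ω

Final answer: 29.26 Ω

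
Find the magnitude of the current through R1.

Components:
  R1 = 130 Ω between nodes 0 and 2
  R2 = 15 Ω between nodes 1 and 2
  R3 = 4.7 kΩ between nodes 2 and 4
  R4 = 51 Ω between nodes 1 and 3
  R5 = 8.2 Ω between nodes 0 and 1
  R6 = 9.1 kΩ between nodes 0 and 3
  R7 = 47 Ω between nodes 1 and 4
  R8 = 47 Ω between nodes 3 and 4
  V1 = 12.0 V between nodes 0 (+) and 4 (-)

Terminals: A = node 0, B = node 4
Nodal analysis, taking node 4 as the 0 V reference.
Source V1 fixes V_0 = 12 V.
KCL at each unknown node (sum of currents leaving = 0; resistances in Ω):
  Node 1: (V_1 - V_2)/15 + (V_1 - V_3)/51 + (V_1 - 12)/8.2 + (V_1 - 0)/47 = 0
  Node 2: (V_2 - 12)/130 + (V_2 - V_1)/15 + (V_2 - 0)/4700 = 0
  Node 3: (V_3 - V_1)/51 + (V_3 - 12)/9100 + (V_3 - 0)/47 = 0
Collecting terms (coefficients in siemens):
  0.2295·V_1 - 0.06667·V_2 - 0.01961·V_3 = 1.463
  0.07457·V_2 - 0.06667·V_1 = 0.09231
  0.04099·V_3 - 0.01961·V_1 = 0.001319
Solving these 3 simultaneous equations (Gaussian elimination) gives:
  V_1 = 9.634 V, V_2 = 9.851 V, V_3 = 4.64 V
I_R1 = (V_0 - V_2)/R1 = (12 - 9.851)/130 = 0.01653 A
|I_R1| = 0.01653 A

Final answer: |I_R1| = 0.01653 A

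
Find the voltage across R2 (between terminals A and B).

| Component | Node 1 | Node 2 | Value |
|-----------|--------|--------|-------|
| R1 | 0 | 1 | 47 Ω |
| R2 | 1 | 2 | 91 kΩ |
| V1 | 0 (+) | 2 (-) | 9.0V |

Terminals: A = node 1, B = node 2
R1 and R2 are in series across V1 (node 0 → node 1 → node 2), and the output A–B is taken across R2, so this is a voltage divider.
Series current: I = V1/(R1 + R2) = 9/(47 + 91000) = 9/91050 = 0.00009885 A
V_R2 = I × R2 = V1 × R2/(R1 + R2) = 9 × 91000/91050 = 8.995 V

Final answer: 8.995 V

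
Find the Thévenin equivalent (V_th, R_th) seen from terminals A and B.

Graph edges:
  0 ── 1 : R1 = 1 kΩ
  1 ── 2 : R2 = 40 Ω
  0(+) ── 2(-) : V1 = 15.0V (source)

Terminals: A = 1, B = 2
Step 1 — V_th is the open-circuit voltage V_A - V_B (nothing connected across the terminals).
Nodal analysis, taking node 2 as the 0 V reference.
Source V1 fixes V_0 = 15 V.
KCL at each unknown node (sum of currents leaving = 0; resistances in Ω):
  Node 1: (V_1 - 15)/1000 + (V_1 - 0)/40 = 0
Collecting terms: 0.026 × V_1 = 0.015  =>  V_1 = 0.5769 V
V_th = V_1 - V_2 = 0.5769 - 0 = 0.5769 V
Step 2 — R_th: zero the source — replace V1 by a short circuit (node 2 merges into node 0) — and find the resistance seen between A (node 1) and B (node 0).
Reduce the network between node 1 (A) and node 0 (B) by series/parallel combination:
  Rp1 = R1 ‖ R2 (parallel, both between nodes 0 and 1) = 1/(1/1000 + 1/40) = 38.46 Ω
R_th = 38.46 Ω

Final answer: V_th = 0.5769 V, R_th = 38.46 Ω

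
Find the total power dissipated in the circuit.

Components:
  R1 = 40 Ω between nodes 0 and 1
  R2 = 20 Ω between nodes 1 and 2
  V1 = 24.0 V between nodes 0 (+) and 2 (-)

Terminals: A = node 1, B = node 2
Nodal analysis, taking node 2 as the 0 V reference.
Source V1 fixes V_0 = 24 V.
KCL at each unknown node (sum of currents leaving = 0; resistances in Ω):
  Node 1: (V_1 - 24)/40 + (V_1 - 0)/20 = 0
Collecting terms: 0.075 × V_1 = 0.6  =>  V_1 = 8 V
Power in each resistor, P = (ΔV)²/R:
  P_R1 = (24 - 8)²/40 = 6.4 W
  P_R2 = (8 - 0)²/20 = 3.2 W
P_total = P_R1 + P_R2 = 9.6 W

Final answer: 9.6 W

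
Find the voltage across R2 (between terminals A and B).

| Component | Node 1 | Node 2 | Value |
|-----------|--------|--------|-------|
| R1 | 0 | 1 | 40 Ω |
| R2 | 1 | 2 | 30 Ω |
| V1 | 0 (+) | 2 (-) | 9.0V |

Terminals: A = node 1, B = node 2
R1 and R2 are in series across V1 (node 0 → node 1 → node 2), and the output A–B is taken across R2, so this is a voltage divider.
Series current: I = V1/(R1 + R2) = 9/(40 + 30) = 9/70 = 0.1286 A
V_R2 = I × R2 = V1 × R2/(R1 + R2) = 9 × 30/70 = 3.857 V

Final answer: 3.857 V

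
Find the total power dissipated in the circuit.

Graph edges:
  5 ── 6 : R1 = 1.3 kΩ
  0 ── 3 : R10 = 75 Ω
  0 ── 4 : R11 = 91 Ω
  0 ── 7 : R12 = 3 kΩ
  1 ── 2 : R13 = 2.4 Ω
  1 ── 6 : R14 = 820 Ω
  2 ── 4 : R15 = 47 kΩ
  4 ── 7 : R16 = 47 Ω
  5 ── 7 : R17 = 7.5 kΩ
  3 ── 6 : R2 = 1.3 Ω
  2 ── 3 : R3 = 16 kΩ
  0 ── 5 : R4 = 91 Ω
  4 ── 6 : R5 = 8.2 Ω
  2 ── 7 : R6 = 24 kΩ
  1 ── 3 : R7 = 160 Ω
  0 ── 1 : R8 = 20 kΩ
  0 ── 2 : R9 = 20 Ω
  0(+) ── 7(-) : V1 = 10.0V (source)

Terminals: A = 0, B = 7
Nodal analysis, taking node 7 as the 0 V reference.
Source V1 fixes V_0 = 10 V.
KCL at each unknown node (sum of currents leaving = 0; resistances in Ω):
  Node 1: (V_1 - V_3)/160 + (V_1 - 10)/20000 + (V_1 - V_2)/2.4 + (V_1 - V_6)/820 = 0
  Node 2: (V_2 - V_3)/16000 + (V_2 - 0)/24000 + (V_2 - 10)/20 + (V_2 - V_1)/2.4 + (V_2 - V_4)/47000 = 0
  Node 3: (V_3 - V_6)/1.3 + (V_3 - V_2)/16000 + (V_3 - V_1)/160 + (V_3 - 10)/75 = 0
  Node 4: (V_4 - V_6)/8.2 + (V_4 - 10)/91 + (V_4 - V_2)/47000 + (V_4 - 0)/47 = 0
  Node 5: (V_5 - V_6)/1300 + (V_5 - 10)/91 + (V_5 - 0)/7500 = 0
  Node 6: (V_6 - V_5)/1300 + (V_6 - V_3)/1.3 + (V_6 - V_4)/8.2 + (V_6 - V_1)/820 = 0
Collecting terms (coefficients in siemens):
  0.4242·V_1 - 0.4167·V_2 - 0.00625·V_3 - 0.00122·V_6 = 0.0005
  0.4668·V_2 - 0.4167·V_1 - 0.0000625·V_3 - 0.00002128·V_4 = 0.5
  0.7889·V_3 - 0.00625·V_1 - 0.0000625·V_2 - 0.7692·V_6 = 0.1333
  0.1542·V_4 - 0.00002128·V_2 - 0.122·V_6 = 0.1099
  0.01189·V_5 - 0.0007692·V_6 = 0.1099
  0.8932·V_6 - 0.00122·V_1 - 0.7692·V_3 - 0.122·V_4 - 0.0007692·V_5 = 0
Solving these 6 simultaneous equations (Gaussian elimination) gives:
  V_1 = 9.47 V, V_2 = 9.525 V, V_3 = 6.394 V, V_4 = 5.7 V
  V_5 = 9.649 V, V_6 = 6.306 V
Power in each resistor, P = (ΔV)²/R:
  P_R1 = (9.649 - 6.306)²/1300 = 0.008596 W
  P_R2 = (6.394 - 6.306)²/1.3 = 0.005924 W
  P_R3 = (9.525 - 6.394)²/16000 = 0.0006129 W
  P_R4 = (10 - 9.649)²/91 = 0.001354 W
  P_R5 = (5.7 - 6.306)²/8.2 = 0.04482 W
  P_R6 = (9.525 - 0)²/24000 = 0.003781 W
  P_R7 = (9.47 - 6.394)²/160 = 0.05914 W
  P_R8 = (10 - 9.47)²/20000 = 0.00001404 W
  P_R9 = (10 - 9.525)²/20 = 0.01126 W
  P_R10 = (10 - 6.394)²/75 = 0.1734 W
  P_R11 = (10 - 5.7)²/91 = 0.2032 W
  P_R12 = (10 - 0)²/3000 = 0.03333 W
  P_R13 = (9.47 - 9.525)²/2.4 = 0.001276 W
  P_R14 = (9.47 - 6.306)²/820 = 0.01221 W
  P_R15 = (9.525 - 5.7)²/47000 = 0.0003114 W
  P_R16 = (5.7 - 0)²/47 = 0.6912 W
  P_R17 = (9.649 - 0)²/7500 = 0.01241 W
P_total = P_R1 + P_R2 + P_R3 + P_R4 + P_R5 + P_R6 + P_R7 + P_R8 + P_R9 + P_R10 + P_R11 + P_R12 + P_R13 + P_R14 + P_R15 + P_R16 + P_R17 = 1.263 W

Final answer: 1.263 W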